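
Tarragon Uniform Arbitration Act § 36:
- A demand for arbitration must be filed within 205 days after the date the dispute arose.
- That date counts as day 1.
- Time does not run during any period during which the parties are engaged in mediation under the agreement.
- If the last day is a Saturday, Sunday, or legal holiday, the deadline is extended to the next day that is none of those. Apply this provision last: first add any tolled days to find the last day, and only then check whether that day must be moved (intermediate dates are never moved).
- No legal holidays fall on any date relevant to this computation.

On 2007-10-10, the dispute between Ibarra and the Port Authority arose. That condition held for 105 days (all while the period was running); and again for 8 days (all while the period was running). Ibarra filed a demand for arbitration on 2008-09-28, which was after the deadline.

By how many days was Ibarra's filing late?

37 days

Counting 2007-10-10 as day 1, day 205 is May 1, 2008.
Tolling adds 105 days: May 1, 2008 + 105 days = August 14, 2008.
Tolling adds 8 days: August 14, 2008 + 8 days = August 22, 2008.
August 22, 2008 is a Friday and not a legal holiday, so no extension applies.
The deadline is August 22, 2008; from August 22, 2008 to September 28, 2008 is 37 days.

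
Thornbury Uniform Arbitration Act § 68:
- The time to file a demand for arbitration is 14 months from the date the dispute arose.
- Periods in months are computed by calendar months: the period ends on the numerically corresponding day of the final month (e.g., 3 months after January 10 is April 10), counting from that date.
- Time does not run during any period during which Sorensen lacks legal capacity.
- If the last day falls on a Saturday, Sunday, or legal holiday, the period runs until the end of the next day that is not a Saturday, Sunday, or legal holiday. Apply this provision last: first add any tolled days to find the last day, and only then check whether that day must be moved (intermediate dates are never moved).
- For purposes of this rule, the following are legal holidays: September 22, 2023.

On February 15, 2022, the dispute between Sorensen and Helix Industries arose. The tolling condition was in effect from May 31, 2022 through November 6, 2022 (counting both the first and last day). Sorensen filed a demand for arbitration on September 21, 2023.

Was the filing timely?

Yes

14 months after February 15, 2022 is April 15, 2023.
From May 31, 2022 through November 6, 2022 inclusive is 160 days; tolling adds 160 days: April 15, 2023 + 160 days = September 22, 2023.
September 22, 2023 is a listed holiday; September 23, 2023 is Saturday; September 24, 2023 is Sunday. The next qualifying day is September 25, 2023.
The deadline is September 25, 2023; the filing on September 21, 2023 is on or before that date.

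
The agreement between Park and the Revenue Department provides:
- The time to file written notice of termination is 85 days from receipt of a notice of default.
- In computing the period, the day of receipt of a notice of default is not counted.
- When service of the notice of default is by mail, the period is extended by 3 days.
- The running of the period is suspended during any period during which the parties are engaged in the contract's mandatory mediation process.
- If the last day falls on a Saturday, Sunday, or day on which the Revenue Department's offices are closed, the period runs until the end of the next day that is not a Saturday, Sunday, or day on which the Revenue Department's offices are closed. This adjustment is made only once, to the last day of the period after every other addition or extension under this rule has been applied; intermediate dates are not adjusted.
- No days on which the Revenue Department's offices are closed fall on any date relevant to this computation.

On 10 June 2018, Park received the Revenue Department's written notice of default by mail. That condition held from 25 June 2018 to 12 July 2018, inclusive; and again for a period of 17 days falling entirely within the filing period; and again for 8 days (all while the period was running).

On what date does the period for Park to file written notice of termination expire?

85 days after 10 June 2018 is September 3, 2018.
Service was by mail, adding 3 days: September 3, 2018 + 3 days = September 6, 2018.
From June 25, 2018 through July 12, 2018 inclusive is 18 days; tolling adds 18 days: September 6, 2018 + 18 days = September 24, 2018.
Tolling adds 17 days: September 24, 2018 + 17 days = October 11, 2018.
Tolling adds 8 days: October 11, 2018 + 8 days = October 19, 2018.
October 19, 2018 is a Friday and not a day on which the Revenue Department's offices are closed, so no extension applies.

October 19, 2018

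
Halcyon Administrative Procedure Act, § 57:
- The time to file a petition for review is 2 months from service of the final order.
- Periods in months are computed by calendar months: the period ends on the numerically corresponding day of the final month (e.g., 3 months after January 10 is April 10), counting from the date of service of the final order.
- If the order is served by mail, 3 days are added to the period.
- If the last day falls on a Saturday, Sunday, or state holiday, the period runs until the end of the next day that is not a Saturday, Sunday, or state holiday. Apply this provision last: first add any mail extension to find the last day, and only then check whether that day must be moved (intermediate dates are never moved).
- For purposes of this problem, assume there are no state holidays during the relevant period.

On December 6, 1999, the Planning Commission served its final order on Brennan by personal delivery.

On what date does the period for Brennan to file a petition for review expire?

2 months after December 6, 1999 is February 6, 2000.
Service was not by mail, so no mail extension applies.
February 6, 2000 is Sunday. The next qualifying day is February 7, 2000.

February 7, 2000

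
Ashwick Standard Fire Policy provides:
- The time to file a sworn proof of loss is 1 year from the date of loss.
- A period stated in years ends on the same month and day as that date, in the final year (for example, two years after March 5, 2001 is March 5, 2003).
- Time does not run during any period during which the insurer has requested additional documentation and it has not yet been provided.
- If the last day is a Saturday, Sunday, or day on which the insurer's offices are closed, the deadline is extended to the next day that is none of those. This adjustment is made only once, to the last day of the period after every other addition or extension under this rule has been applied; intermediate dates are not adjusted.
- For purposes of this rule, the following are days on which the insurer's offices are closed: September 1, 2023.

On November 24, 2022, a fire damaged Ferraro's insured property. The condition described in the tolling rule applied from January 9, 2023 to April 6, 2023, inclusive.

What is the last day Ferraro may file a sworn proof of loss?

February 20, 2024

1 year after November 24, 2022 is November 24, 2023.
From January 9, 2023 through April 6, 2023 inclusive is 88 days; tolling adds 88 days: November 24, 2023 + 88 days = February 20, 2024.
February 20, 2024 is a Tuesday and not a day on which the insurer's offices are closed, so no extension applies.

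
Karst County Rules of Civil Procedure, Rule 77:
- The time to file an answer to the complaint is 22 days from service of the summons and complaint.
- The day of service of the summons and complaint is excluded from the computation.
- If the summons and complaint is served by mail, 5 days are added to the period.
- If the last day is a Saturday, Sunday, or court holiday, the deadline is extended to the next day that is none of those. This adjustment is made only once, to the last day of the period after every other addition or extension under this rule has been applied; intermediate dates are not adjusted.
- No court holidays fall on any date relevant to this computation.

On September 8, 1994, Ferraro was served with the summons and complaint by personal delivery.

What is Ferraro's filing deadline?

22 days after September 8, 1994 is September 30, 1994.
Service was not by mail, so no mail extension applies.
September 30, 1994 is a Friday and not a court holiday, so no extension applies.

September 30, 1994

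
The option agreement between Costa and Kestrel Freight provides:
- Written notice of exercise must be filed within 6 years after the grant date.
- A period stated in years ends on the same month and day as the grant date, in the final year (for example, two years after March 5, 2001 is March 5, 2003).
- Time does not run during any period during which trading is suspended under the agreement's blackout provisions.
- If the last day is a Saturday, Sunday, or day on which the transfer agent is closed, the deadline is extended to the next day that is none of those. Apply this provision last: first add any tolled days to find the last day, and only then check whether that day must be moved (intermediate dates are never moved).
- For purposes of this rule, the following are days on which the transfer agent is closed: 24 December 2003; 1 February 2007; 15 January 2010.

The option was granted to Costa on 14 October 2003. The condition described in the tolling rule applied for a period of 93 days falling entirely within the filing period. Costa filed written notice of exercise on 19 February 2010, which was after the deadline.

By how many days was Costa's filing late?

6 years after 14 October 2003 is October 14, 2009.
Tolling adds 93 days: October 14, 2009 + 93 days = January 15, 2010.
January 15, 2010 is a listed holiday; January 16, 2010 is Saturday; January 17, 2010 is Sunday. The next qualifying day is January 18, 2010.
The deadline is January 18, 2010; from January 18, 2010 to February 19, 2010 is 32 days.

32 days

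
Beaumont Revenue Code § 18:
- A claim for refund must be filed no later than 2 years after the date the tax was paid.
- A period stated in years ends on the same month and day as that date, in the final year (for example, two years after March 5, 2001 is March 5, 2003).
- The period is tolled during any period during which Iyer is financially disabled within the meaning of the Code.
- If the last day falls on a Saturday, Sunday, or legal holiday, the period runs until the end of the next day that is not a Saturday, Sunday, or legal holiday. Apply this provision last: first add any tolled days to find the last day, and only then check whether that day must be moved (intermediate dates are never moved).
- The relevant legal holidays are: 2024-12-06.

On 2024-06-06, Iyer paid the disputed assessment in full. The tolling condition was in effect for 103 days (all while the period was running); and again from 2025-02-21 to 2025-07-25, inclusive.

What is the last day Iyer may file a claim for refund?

February 19, 2027

2 years after 2024-06-06 is June 6, 2026.
Tolling adds 103 days: June 6, 2026 + 103 days = September 17, 2026.
From February 21, 2025 through July 25, 2025 inclusive is 155 days; tolling adds 155 days: September 17, 2026 + 155 days = February 19, 2027.
February 19, 2027 is a Friday and not a legal holiday, so no extension applies.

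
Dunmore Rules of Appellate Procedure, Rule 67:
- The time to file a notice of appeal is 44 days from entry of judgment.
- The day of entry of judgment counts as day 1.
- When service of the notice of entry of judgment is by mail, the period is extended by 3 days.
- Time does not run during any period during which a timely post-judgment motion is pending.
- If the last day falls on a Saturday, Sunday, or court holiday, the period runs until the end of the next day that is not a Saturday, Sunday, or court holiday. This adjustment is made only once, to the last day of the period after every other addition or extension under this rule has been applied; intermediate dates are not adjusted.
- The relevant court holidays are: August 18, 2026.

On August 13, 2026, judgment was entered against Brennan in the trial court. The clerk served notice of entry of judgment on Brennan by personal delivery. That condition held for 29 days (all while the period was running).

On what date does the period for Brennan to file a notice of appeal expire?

Counting August 13, 2026 as day 1, day 44 is September 25, 2026.
Service was not by mail, so no mail extension applies.
Tolling adds 29 days: September 25, 2026 + 29 days = October 24, 2026.
October 24, 2026 is Saturday; October 25, 2026 is Sunday. The next qualifying day is October 26, 2026.

October 26, 2026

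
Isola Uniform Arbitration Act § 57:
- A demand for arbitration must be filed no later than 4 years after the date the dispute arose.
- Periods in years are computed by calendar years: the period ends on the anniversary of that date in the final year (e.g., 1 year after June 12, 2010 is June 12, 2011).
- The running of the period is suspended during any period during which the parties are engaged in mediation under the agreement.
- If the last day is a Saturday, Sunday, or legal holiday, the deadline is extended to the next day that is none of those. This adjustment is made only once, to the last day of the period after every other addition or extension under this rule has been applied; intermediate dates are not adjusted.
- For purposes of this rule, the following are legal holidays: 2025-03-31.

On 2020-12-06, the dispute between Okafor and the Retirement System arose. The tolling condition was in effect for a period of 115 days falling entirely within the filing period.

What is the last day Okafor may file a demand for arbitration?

April 1, 2025

4 years after 2020-12-06 is December 6, 2024.
Tolling adds 115 days: December 6, 2024 + 115 days = March 31, 2025.
March 31, 2025 is a listed holiday. The next qualifying day is April 1, 2025.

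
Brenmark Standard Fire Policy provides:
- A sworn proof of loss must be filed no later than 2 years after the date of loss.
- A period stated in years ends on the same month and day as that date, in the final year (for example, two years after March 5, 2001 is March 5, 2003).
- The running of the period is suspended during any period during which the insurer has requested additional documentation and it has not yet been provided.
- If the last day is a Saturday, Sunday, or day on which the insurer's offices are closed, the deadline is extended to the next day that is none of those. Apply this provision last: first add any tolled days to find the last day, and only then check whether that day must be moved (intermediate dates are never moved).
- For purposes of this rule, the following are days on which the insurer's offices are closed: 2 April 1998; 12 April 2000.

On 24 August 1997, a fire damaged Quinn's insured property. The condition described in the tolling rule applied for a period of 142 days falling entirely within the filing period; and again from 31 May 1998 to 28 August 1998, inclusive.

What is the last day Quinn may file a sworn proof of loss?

April 13, 2000

2 years after 24 August 1997 is August 24, 1999.
Tolling adds 142 days: August 24, 1999 + 142 days = January 13, 2000.
From May 31, 1998 through August 28, 1998 inclusive is 90 days; tolling adds 90 days: January 13, 2000 + 90 days = April 12, 2000.
April 12, 2000 is a listed holiday. The next qualifying day is April 13, 2000.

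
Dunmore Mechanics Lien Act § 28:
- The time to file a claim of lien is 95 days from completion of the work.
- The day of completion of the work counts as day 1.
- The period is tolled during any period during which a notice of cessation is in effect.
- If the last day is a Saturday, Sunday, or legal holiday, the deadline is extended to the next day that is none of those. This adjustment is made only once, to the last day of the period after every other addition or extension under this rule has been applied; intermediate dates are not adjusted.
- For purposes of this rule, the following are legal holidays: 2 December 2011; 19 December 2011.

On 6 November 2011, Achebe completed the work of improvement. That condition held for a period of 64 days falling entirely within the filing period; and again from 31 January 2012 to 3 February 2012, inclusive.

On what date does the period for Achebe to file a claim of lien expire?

April 16, 2012

Counting 6 November 2011 as day 1, day 95 is February 8, 2012.
Tolling adds 64 days: February 8, 2012 + 64 days = April 12, 2012.
From January 31, 2012 through February 3, 2012 inclusive is 4 days; tolling adds 4 days: April 12, 2012 + 4 days = April 16, 2012.
April 16, 2012 is a Monday and not a legal holiday, so no extension applies.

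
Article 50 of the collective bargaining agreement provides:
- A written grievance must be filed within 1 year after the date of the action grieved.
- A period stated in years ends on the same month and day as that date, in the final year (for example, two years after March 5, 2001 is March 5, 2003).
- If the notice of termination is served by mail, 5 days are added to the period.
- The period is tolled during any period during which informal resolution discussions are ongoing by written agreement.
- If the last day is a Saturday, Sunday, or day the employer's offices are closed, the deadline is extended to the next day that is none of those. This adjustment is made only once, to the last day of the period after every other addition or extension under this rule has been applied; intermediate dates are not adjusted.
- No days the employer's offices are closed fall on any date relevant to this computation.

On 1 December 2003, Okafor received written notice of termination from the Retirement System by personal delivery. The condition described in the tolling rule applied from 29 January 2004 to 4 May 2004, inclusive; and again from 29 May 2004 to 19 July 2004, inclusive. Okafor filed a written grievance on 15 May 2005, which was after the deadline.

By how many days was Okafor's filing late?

1 year after 1 December 2003 is December 1, 2004.
Service was not by mail, so no mail extension applies.
From January 29, 2004 through May 4, 2004 inclusive is 97 days; tolling adds 97 days: December 1, 2004 + 97 days = March 8, 2005.
From May 29, 2004 through July 19, 2004 inclusive is 52 days; tolling adds 52 days: March 8, 2005 + 52 days = April 29, 2005.
April 29, 2005 is a Friday and not a day the employer's offices are closed, so no extension applies.
The deadline is April 29, 2005; from April 29, 2005 to May 15, 2005 is 16 days.

16 days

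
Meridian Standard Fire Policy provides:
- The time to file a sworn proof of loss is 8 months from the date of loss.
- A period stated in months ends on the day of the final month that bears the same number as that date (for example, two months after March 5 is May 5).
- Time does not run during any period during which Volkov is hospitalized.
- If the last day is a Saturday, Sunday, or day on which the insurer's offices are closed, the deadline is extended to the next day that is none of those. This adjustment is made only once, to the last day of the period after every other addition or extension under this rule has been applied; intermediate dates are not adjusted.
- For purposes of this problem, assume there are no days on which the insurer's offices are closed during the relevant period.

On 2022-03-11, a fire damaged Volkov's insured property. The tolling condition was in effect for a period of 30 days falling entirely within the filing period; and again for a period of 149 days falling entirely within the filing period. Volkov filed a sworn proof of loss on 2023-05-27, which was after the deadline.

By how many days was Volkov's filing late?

8 months after 2022-03-11 is November 11, 2022.
Tolling adds 30 days: November 11, 2022 + 30 days = December 11, 2022.
Tolling adds 149 days: December 11, 2022 + 149 days = May 9, 2023.
May 9, 2023 is a Tuesday and not a day on which the insurer's offices are closed, so no extension applies.
The deadline is May 9, 2023; from May 9, 2023 to May 27, 2023 is 18 days.

18 days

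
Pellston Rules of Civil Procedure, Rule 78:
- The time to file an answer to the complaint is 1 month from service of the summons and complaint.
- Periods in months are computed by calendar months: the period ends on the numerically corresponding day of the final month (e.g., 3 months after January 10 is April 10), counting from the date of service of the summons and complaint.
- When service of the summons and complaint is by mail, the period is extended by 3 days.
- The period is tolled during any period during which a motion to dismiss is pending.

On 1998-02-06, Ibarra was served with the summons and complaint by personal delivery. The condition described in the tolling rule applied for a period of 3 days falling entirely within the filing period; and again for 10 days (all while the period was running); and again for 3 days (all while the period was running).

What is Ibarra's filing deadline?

March 22, 1998

1 month after 1998-02-06 is March 6, 1998.
Service was not by mail, so no mail extension applies.
Tolling adds 3 days: March 6, 1998 + 3 days = March 9, 1998.
Tolling adds 10 days: March 9, 1998 + 10 days = March 19, 1998.
Tolling adds 3 days: March 19, 1998 + 3 days = March 22, 1998.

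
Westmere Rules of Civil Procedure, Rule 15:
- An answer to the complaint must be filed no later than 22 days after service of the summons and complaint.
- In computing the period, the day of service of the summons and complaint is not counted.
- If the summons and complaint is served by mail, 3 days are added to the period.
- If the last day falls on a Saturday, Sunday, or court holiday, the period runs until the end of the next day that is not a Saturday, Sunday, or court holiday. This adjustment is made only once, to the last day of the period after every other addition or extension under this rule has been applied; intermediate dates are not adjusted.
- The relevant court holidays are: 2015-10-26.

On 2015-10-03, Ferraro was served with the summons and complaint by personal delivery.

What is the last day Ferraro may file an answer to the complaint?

22 days after 2015-10-03 is October 25, 2015.
Service was not by mail, so no mail extension applies.
October 25, 2015 is Sunday; October 26, 2015 is a listed holiday. The next qualifying day is October 27, 2015.

October 27, 2015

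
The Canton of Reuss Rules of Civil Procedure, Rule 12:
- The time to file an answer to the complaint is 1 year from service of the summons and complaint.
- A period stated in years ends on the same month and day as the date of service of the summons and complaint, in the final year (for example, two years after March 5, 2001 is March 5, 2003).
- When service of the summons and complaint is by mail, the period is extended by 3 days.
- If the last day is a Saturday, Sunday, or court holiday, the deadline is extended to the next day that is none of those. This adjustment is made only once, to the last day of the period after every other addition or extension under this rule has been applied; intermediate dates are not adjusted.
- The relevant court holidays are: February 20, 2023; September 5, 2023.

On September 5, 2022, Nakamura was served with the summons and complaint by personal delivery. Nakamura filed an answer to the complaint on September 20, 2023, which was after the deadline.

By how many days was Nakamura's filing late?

1 year after September 5, 2022 is September 5, 2023.
Service was not by mail, so no mail extension applies.
September 5, 2023 is a listed holiday. The next qualifying day is September 6, 2023.
The deadline is September 6, 2023; from September 6, 2023 to September 20, 2023 is 14 days.

14 days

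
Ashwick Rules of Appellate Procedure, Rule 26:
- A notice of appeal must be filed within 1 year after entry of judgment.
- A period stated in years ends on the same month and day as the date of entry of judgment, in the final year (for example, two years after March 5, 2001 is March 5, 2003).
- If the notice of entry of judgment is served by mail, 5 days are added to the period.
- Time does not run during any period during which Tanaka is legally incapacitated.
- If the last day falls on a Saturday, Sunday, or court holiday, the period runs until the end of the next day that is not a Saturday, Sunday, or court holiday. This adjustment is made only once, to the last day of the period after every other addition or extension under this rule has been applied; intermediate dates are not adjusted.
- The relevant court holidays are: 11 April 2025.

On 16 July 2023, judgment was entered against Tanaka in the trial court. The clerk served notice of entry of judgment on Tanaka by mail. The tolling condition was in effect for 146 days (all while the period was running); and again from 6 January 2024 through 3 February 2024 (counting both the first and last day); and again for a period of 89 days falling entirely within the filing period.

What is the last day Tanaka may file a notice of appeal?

April 14, 2025

1 year after 16 July 2023 is July 16, 2024.
Service was by mail, adding 5 days: July 16, 2024 + 5 days = July 21, 2024.
Tolling adds 146 days: July 21, 2024 + 146 days = December 14, 2024.
From January 6, 2024 through February 3, 2024 inclusive is 29 days; tolling adds 29 days: December 14, 2024 + 29 days = January 12, 2025.
Tolling adds 89 days: January 12, 2025 + 89 days = April 11, 2025.
April 11, 2025 is a listed holiday; April 12, 2025 is Saturday; April 13, 2025 is Sunday. The next qualifying day is April 14, 2025.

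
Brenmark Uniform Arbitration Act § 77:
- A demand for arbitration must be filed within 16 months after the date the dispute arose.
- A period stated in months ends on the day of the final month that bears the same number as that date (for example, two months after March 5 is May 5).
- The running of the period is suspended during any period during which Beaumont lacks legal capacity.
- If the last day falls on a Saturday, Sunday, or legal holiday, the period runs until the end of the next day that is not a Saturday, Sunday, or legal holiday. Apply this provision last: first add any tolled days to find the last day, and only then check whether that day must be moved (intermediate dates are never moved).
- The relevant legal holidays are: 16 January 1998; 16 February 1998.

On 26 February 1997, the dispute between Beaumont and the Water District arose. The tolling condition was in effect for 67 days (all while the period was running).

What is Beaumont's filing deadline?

September 1, 1998

16 months after 26 February 1997 is June 26, 1998.
Tolling adds 67 days: June 26, 1998 + 67 days = September 1, 1998.
September 1, 1998 is a Tuesday and not a legal holiday, so no extension applies.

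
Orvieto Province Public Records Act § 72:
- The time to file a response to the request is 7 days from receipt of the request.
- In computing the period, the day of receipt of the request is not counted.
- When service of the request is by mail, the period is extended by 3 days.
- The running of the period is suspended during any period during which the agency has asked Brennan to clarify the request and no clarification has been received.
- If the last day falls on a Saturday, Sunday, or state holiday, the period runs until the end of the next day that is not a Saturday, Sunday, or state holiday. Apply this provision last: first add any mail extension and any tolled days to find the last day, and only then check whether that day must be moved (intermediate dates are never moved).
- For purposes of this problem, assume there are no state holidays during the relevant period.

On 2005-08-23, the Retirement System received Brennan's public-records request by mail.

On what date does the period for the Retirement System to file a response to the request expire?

7 days after 2005-08-23 is August 30, 2005.
Service was by mail, adding 3 days: August 30, 2005 + 3 days = September 2, 2005.
September 2, 2005 is a Friday and not a state holiday, so no extension applies.

September 2, 2005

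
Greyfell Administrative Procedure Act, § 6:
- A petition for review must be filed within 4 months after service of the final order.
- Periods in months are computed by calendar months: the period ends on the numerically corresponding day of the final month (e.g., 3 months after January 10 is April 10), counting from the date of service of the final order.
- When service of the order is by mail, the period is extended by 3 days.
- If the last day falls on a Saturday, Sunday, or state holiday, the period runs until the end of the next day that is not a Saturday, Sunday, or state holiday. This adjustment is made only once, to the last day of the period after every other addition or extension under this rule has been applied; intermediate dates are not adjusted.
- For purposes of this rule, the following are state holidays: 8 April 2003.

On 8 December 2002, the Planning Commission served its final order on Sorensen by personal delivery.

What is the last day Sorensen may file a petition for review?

April 9, 2003

4 months after 8 December 2002 is April 8, 2003.
Service was not by mail, so no mail extension applies.
April 8, 2003 is a listed holiday. The next qualifying day is April 9, 2003.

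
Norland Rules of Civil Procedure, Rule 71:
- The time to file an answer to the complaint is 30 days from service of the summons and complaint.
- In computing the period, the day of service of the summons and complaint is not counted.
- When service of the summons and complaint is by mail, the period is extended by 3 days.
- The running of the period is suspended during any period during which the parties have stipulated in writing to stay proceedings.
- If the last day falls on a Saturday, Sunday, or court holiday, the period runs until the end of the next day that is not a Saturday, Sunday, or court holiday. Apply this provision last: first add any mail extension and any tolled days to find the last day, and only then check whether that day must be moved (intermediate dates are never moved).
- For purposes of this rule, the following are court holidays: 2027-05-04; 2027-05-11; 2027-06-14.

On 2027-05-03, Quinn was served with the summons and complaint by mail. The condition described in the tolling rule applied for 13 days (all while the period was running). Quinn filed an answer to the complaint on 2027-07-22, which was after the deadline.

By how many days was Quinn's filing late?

30 days after 2027-05-03 is June 2, 2027.
Service was by mail, adding 3 days: June 2, 2027 + 3 days = June 5, 2027.
Tolling adds 13 days: June 5, 2027 + 13 days = June 18, 2027.
June 18, 2027 is a Friday and not a court holiday, so no extension applies.
The deadline is June 18, 2027; from June 18, 2027 to July 22, 2027 is 34 days.

34 days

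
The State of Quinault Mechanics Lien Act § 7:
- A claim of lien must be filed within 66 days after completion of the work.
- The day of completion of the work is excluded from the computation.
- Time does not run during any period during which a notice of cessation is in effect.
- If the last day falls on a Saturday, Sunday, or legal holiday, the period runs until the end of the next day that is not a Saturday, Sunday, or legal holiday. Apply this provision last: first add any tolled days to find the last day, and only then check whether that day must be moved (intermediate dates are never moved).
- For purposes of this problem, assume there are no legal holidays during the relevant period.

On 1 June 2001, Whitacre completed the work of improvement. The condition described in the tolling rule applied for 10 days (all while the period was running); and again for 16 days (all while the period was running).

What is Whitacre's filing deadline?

66 days after 1 June 2001 is August 6, 2001.
Tolling adds 10 days: August 6, 2001 + 10 days = August 16, 2001.
Tolling adds 16 days: August 16, 2001 + 16 days = September 1, 2001.
September 1, 2001 is Saturday; September 2, 2001 is Sunday. The next qualifying day is September 3, 2001.

September 3, 2001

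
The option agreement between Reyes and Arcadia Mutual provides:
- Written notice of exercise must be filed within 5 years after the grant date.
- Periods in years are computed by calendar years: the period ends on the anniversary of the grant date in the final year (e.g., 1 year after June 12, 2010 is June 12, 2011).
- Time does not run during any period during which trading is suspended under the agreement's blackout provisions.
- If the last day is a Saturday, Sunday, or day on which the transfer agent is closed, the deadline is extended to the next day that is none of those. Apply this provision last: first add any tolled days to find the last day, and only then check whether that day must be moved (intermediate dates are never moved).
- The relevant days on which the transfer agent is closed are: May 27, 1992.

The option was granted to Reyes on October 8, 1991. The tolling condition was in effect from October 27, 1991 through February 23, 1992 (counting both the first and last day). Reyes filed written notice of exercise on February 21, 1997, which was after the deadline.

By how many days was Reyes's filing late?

5 years after October 8, 1991 is October 8, 1996.
From October 27, 1991 through February 23, 1992 inclusive is 120 days; tolling adds 120 days: October 8, 1996 + 120 days = February 5, 1997.
February 5, 1997 is a Wednesday and not a day on which the transfer agent is closed, so no extension applies.
The deadline is February 5, 1997; from February 5, 1997 to February 21, 1997 is 16 days.

16 days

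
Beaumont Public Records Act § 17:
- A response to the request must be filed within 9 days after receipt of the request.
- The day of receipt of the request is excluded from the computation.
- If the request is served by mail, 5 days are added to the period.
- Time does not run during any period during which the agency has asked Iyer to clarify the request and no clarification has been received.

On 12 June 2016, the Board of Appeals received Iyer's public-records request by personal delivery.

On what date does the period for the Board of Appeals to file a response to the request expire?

June 21, 2016

9 days after 12 June 2016 is June 21, 2016.
Service was not by mail, so no mail extension applies.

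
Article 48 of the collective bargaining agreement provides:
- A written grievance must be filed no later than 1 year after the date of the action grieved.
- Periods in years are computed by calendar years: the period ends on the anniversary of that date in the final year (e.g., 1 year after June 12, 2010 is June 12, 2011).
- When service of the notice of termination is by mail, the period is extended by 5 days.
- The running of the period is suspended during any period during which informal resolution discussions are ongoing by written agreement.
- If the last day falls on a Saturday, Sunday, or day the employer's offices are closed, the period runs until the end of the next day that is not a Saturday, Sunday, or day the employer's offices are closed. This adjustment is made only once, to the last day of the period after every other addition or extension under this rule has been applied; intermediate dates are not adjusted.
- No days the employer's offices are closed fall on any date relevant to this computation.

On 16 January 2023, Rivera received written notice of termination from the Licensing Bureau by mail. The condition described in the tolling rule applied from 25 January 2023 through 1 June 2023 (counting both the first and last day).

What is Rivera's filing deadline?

1 year after 16 January 2023 is January 16, 2024.
Service was by mail, adding 5 days: January 16, 2024 + 5 days = January 21, 2024.
From January 25, 2023 through June 1, 2023 inclusive is 128 days; tolling adds 128 days: January 21, 2024 + 128 days = May 28, 2024.
May 28, 2024 is a Tuesday and not a day the employer's offices are closed, so no extension applies.

May 28, 2024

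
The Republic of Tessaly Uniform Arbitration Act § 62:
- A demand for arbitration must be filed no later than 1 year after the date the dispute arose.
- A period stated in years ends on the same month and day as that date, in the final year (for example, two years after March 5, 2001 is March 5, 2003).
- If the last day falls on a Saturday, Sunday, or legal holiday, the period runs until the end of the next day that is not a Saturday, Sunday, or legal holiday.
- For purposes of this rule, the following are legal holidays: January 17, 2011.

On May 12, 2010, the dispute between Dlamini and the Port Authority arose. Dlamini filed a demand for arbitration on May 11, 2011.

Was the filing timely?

Yes

1 year after May 12, 2010 is May 12, 2011.
May 12, 2011 is a Thursday and not a legal holiday, so no extension applies.
The deadline is May 12, 2011; the filing on May 11, 2011 is on or before that date.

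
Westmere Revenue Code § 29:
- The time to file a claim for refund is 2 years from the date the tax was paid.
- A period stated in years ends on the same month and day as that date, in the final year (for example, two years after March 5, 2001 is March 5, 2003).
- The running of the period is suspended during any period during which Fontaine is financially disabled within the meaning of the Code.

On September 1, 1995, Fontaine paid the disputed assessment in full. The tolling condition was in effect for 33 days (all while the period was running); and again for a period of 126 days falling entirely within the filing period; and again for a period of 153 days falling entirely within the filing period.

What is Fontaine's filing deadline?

2 years after September 1, 1995 is September 1, 1997.
Tolling adds 33 days: September 1, 1997 + 33 days = October 4, 1997.
Tolling adds 126 days: October 4, 1997 + 126 days = February 7, 1998.
Tolling adds 153 days: February 7, 1998 + 153 days = July 10, 1998.

July 10, 1998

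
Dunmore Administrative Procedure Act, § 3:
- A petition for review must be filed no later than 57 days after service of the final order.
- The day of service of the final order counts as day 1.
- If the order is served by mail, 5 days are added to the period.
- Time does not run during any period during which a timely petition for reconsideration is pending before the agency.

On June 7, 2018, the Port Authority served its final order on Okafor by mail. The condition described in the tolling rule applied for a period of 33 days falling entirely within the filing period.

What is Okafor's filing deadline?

Counting June 7, 2018 as day 1, day 57 is August 2, 2018.
Service was by mail, adding 5 days: August 2, 2018 + 5 days = August 7, 2018.
Tolling adds 33 days: August 7, 2018 + 33 days = September 9, 2018.

September 9, 2018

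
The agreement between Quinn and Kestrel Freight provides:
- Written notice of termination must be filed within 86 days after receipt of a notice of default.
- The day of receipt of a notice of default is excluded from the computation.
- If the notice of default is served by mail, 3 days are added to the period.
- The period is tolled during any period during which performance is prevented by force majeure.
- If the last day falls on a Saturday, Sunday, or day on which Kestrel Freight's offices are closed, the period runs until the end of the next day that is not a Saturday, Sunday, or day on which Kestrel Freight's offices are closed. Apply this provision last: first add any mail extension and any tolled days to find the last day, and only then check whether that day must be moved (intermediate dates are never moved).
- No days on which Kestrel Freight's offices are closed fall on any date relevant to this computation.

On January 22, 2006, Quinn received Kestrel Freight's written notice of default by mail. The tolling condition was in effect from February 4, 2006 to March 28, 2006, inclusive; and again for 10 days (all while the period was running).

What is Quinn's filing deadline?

June 23, 2006

86 days after January 22, 2006 is April 18, 2006.
Service was by mail, adding 3 days: April 18, 2006 + 3 days = April 21, 2006.
From February 4, 2006 through March 28, 2006 inclusive is 53 days; tolling adds 53 days: April 21, 2006 + 53 days = June 13, 2006.
Tolling adds 10 days: June 13, 2006 + 10 days = June 23, 2006.
June 23, 2006 is a Friday and not a day on which Kestrel Freight's offices are closed, so no extension applies.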